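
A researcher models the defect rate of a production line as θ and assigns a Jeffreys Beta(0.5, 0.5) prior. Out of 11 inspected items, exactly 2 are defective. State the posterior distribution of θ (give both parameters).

Observing 2 successes and 9 failures updates Beta(0.5, 0.5) by adding the success and failure counts to the two shape parameters: α = 0.5+2 = 2.5, β = 0.5+9 = 9.5.

Posterior: Beta(2.5, 9.5)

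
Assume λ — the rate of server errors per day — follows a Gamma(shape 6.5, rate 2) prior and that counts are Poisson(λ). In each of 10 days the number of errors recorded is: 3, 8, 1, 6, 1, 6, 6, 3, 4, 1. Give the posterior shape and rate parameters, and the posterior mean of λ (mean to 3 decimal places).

The Poisson likelihood adds the total count to the shape and the number of exposure periods to the rate. Here ∑xᵢ = 39 and n = 10, so shape 6.5→45.5 and rate 2→12.
Posterior mean = shape/rate = 45.5/12 = 3.792.

Posterior: Gamma(shape=45.5, rate=12); mean ≈ 3.792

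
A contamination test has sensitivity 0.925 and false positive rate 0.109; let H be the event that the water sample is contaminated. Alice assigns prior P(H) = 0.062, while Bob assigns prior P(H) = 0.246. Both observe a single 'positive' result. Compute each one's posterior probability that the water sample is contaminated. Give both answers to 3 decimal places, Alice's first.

P('+'|H) = 0.925, P('+'|¬H) = 0.109.
Alice: numerator 0.925·0.062 = 0.057350; evidence = 0.057350+0.109·0.938 = 0.15959; posterior = 0.359.
Bob: numerator 0.925·0.246 = 0.22755; evidence = 0.22755+0.109·0.754 = 0.30974; posterior = 0.735.

Alice: 0.359; Bob: 0.735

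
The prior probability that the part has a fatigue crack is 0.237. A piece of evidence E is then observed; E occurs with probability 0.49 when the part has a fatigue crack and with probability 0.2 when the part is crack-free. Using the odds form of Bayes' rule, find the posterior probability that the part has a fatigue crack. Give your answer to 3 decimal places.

Prior odds = 0.237/(1−0.237) = 0.31062. In log-odds, ln(0.31062) = -1.1692.
Add log likelihood ratio: ln(2.4500) = 0.89609.
Posterior log-odds = -0.27311, so posterior odds = exp(-0.27311) = 0.76101. Converting, P(H|E) = 0.76101/1.7610 = 0.432.

Posterior probability ≈ 0.432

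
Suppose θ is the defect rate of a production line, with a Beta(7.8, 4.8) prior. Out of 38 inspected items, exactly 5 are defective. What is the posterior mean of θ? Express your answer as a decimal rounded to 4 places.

Observing 5 successes and 33 failures updates Beta(7.8, 4.8) by adding the success and failure counts to the two shape parameters: α = 7.8+5 = 12.8, β = 4.8+33 = 37.8.
E[θ | data] = 12.8/(12.8+37.8) = 0.2530.

Posterior mean ≈ 0.2530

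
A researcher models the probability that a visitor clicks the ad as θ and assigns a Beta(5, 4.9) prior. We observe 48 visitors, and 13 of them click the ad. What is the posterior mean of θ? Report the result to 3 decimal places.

The binomial likelihood is conjugate to the Beta prior: with 13 successes and 35 failures, the posterior is Beta(5+13, 4.9+35) = Beta(18, 39.9).
E[θ | data] = 18/(18+39.9) = 0.311.

Posterior mean ≈ 0.311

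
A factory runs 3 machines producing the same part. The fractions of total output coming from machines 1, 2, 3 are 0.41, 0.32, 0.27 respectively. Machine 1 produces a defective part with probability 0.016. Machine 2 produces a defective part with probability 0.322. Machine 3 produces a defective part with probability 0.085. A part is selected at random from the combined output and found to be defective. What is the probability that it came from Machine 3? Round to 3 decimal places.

Posterior probability ≈ 0.173

Tabulate prior·likelihood by source: [1] prior 0.41, lik 0.016, product 0.006560; [2] prior 0.32, lik 0.322, product 0.1030; [3] prior 0.27, lik 0.085, product 0.02295.
Normalizing constant = 0.13255; the posterior for Machine 3 is its product over the sum, 0.02295/0.13255 = 0.173.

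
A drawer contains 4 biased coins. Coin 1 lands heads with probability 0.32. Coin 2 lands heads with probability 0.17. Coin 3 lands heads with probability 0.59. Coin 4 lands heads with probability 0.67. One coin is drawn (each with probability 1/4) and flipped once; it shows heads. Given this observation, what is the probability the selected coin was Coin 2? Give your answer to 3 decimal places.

P(heads|C1) = 0.32; P(heads|C2) = 0.17; P(heads|C3) = 0.59; P(heads|C4) = 0.67.
Prior × likelihood for each source: 0.25·0.32=0.08000, 0.25·0.17=0.04250, 0.25·0.59=0.1475, 0.25·0.67=0.1675. Summing gives P(heads) = 0.43750.
P(Coin 2 | heads) = 0.04250 / 0.43750 = 0.097.

Posterior probability ≈ 0.097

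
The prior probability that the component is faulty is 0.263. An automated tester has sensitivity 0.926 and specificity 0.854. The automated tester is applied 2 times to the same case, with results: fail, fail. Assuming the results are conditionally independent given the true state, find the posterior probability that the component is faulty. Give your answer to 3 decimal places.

With H the event that the component is faulty, the joint likelihood of the observed sequence is P(data|H) = 0.926·0.926 = 0.85748 and P(data|¬H) = 0.146·0.146 = 0.021316.
Bayes: P(H|data) = 0.263·0.85748 / (0.263·0.85748 + 0.737·0.021316) = 0.22552/0.24123 = 0.9349.

Posterior P(H) ≈ 0.935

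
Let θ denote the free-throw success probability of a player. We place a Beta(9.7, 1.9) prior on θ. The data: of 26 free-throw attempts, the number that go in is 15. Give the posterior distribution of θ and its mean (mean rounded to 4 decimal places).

Observing 15 successes and 11 failures updates Beta(9.7, 1.9) by adding the success and failure counts to the two shape parameters: α = 9.7+15 = 24.7, β = 1.9+11 = 12.9.
Posterior mean = α/(α+β) = 24.7/37.6 = 0.6569.

Posterior: Beta(24.7, 12.9); mean ≈ 0.6569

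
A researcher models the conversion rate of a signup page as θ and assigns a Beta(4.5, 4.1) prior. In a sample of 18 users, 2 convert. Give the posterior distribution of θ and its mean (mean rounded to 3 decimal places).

Observing 2 successes and 16 failures updates Beta(4.5, 4.1) by adding the success and failure counts to the two shape parameters: α = 4.5+2 = 6.5, β = 4.1+16 = 20.1.
Posterior mean = α/(α+β) = 6.5/26.6 = 0.244.

Posterior: Beta(6.5, 20.1); mean ≈ 0.244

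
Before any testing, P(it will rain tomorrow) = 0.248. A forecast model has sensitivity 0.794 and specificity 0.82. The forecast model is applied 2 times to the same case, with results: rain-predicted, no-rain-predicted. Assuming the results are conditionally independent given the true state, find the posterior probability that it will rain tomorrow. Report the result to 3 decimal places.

Posterior P(H) ≈ 0.268

With H the event that it will rain tomorrow, the joint likelihood of the observed sequence is P(data|H) = 0.794·0.206 = 0.16356 and P(data|¬H) = 0.18·0.82 = 0.14760.
Bayes: P(H|data) = 0.248·0.16356 / (0.248·0.16356 + 0.752·0.14760) = 0.040564/0.15156 = 0.2676.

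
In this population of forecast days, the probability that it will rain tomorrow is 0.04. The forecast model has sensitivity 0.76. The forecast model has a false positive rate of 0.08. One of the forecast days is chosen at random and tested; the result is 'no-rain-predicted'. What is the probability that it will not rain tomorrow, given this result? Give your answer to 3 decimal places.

Write H for 'it will rain tomorrow'. Prior odds H:¬H = 0.04/0.96 = 0.041667. For the 'no-rain-predicted' outcome, the likelihood ratio is 0.24/0.92 = 0.26087.
Posterior odds = 0.041667 × 0.26087 = 0.010870, so P(H|E) = 0.010870/(1+0.010870) = 0.011. Then P(¬H|E) = 1 − 0.011 = 0.989.

P(¬H | E) ≈ 0.989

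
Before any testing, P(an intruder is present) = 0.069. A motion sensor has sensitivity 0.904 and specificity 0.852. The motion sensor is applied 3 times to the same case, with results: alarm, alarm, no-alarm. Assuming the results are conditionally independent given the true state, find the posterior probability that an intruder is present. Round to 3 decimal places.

Posterior P(H) ≈ 0.238

With H the event that an intruder is present, the joint likelihood of the observed sequence is P(data|H) = 0.904·0.904·0.096 = 0.078453 and P(data|¬H) = 0.148·0.148·0.852 = 0.018662.
Bayes: P(H|data) = 0.069·0.078453 / (0.069·0.078453 + 0.931·0.018662) = 0.0054132/0.022788 = 0.2376.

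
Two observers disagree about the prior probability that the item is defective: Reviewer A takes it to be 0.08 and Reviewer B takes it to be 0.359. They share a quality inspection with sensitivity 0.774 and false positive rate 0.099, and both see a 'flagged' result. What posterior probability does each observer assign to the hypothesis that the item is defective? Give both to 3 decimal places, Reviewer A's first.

Reviewer A: 0.405; Reviewer B: 0.814

The likelihood ratio for a 'flagged' result is 0.774/0.099 = 7.8182.
Reviewer A: prior odds 0.08/0.92 = 0.086957; posterior odds 0.67984; posterior probability 0.405.
Reviewer B: prior odds 0.359/0.641 = 0.56006; posterior odds 4.3787; posterior probability 0.814.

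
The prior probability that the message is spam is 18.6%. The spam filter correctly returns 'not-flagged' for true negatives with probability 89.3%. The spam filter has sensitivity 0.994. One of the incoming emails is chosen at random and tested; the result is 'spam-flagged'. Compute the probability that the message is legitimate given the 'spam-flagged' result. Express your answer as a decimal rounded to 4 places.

P(¬H | E) ≈ 0.3202

Write H for 'the message is spam'. Prior odds H:¬H = 0.186/0.814 = 0.22850. For the 'spam-flagged' outcome, the likelihood ratio is 0.994/0.107 = 9.2897.
Posterior odds = 0.22850 × 9.2897 = 2.1227, so P(H|E) = 2.1227/(1+2.1227) = 0.6798. Then P(¬H|E) = 1 − 0.6798 = 0.3202.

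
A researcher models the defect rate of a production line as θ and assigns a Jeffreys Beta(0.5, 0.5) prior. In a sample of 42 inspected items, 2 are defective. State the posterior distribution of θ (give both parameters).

Posterior: Beta(2.5, 40.5)

The binomial likelihood is conjugate to the Beta prior: with 2 successes and 40 failures, the posterior is Beta(0.5+2, 0.5+40) = Beta(2.5, 40.5).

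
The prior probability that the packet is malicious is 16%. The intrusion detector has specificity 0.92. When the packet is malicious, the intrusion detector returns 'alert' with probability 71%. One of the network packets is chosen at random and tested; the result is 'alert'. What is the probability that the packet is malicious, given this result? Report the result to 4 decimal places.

Let H be the event that the packet is malicious. P(H) = 0.16, so P(¬H) = 0.84. With E the 'alert' result, P(E|H) = 0.71 and P(E|¬H) = 0.08.
P(E) = 0.71·0.16 + 0.08·0.84 = 0.11360 + 0.067200 = 0.18080.
By Bayes' theorem, P(H|E) = 0.11360 / 0.18080 = 0.6283.

P(H | E) ≈ 0.6283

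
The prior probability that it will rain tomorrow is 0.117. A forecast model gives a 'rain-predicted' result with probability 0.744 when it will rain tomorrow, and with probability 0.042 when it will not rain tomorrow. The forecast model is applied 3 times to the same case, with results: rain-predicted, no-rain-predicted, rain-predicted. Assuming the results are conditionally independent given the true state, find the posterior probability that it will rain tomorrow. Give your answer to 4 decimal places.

Posterior P(H) ≈ 0.9174

Let H be the event that it will rain tomorrow; start with P(H) = 0.117. P('rain-predicted'|H) = 0.744, P('rain-predicted'|¬H) = 0.042.
Update on result 1 ('rain-predicted'): P(H) ← 0.744·0.1170 / (0.744·0.1170 + 0.042·0.8830) = 0.087048/0.12413 = 0.7012.
Update on result 2 ('no-rain-predicted'): P(H) ← 0.256·0.7012 / (0.256·0.7012 + 0.958·0.2988) = 0.17952/0.46573 = 0.3855.
Update on result 3 ('rain-predicted'): P(H) ← 0.744·0.3855 / (0.744·0.3855 + 0.042·0.6145) = 0.28678/0.31259 = 0.9174.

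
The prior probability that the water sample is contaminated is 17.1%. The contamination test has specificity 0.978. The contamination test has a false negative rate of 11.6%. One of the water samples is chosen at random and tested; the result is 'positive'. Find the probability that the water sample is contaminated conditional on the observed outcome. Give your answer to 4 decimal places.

P(H | E) ≈ 0.8923

Let H be the event that the water sample is contaminated. P(H) = 0.171, so P(¬H) = 0.829. With E the 'positive' result, P(E|H) = 0.884 and P(E|¬H) = 0.022.
P(E) = 0.884·0.171 + 0.022·0.829 = 0.15116 + 0.018238 = 0.16940.
By Bayes' theorem, P(H|E) = 0.15116 / 0.16940 = 0.8923.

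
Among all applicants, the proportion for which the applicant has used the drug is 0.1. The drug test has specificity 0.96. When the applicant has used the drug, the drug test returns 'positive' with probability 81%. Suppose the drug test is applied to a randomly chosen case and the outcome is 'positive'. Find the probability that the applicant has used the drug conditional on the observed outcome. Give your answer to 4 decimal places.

P(H | E) ≈ 0.6923

Let H be the event that the applicant has used the drug. P(H) = 0.1, so P(¬H) = 0.9. With E the 'positive' result, P(E|H) = 0.81 and P(E|¬H) = 0.04.
P(E) = 0.81·0.1 + 0.04·0.9 = 0.081000 + 0.036000 = 0.11700.
By Bayes' theorem, P(H|E) = 0.081000 / 0.11700 = 0.6923.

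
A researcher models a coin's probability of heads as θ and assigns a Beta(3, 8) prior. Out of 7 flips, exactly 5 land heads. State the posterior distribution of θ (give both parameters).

Posterior: Beta(8, 10)

The binomial likelihood is conjugate to the Beta prior: with 5 successes and 2 failures, the posterior is Beta(3+5, 8+2) = Beta(8, 10).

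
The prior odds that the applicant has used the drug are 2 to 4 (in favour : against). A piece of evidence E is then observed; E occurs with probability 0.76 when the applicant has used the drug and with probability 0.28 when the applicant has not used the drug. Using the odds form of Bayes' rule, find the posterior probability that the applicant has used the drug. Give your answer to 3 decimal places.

Posterior probability ≈ 0.576

Prior odds = 2/4 = 0.50000. In log-odds, ln(0.50000) = -0.69315.
Add log likelihood ratio: ln(2.7143) = 0.99853.
Posterior log-odds = 0.30538, so posterior odds = exp(0.30538) = 1.3571. Converting, P(H|E) = 1.3571/2.3571 = 0.576.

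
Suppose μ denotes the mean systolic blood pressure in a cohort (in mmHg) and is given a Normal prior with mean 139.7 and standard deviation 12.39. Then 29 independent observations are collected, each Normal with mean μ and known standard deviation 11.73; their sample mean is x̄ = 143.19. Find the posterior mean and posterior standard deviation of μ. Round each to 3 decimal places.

With known σ, the Normal prior is conjugate. Weight on the data is w = (n/σ²)/(n/σ² + 1/τ₀²) = 0.210767/(0.210767+0.00651414) = 0.97002.
Posterior mean = w·x̄ + (1−w)·μ₀ = 0.97002·143.19 + 0.029980·139.7 = 143.085. Posterior variance = 1/(0.210767+0.00651414) = 4.60234, so SD = 2.145.

Posterior mean ≈ 143.085; posterior SD ≈ 2.145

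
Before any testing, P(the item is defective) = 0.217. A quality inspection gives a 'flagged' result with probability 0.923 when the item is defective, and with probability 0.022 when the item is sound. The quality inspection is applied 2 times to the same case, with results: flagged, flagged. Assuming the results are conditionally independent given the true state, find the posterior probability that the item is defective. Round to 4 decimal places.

With H the event that the item is defective, the joint likelihood of the observed sequence is P(data|H) = 0.923·0.923 = 0.85193 and P(data|¬H) = 0.022·0.022 = 0.00048400.
Bayes: P(H|data) = 0.217·0.85193 / (0.217·0.85193 + 0.783·0.00048400) = 0.18487/0.18525 = 0.9980.

Posterior P(H) ≈ 0.9980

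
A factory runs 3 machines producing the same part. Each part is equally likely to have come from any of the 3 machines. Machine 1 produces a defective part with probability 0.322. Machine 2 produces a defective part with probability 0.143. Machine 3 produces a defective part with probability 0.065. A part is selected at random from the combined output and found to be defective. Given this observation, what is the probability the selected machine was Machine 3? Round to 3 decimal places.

P(defective|M1) = 0.322; P(defective|M2) = 0.143; P(defective|M3) = 0.065.
Prior × likelihood for each source: 0.333333·0.322=0.1073, 0.333333·0.143=0.04767, 0.333333·0.065=0.02167. Summing gives P(defective) = 0.17667.
P(Machine 3 | defective) = 0.02167 / 0.17667 = 0.123.

Posterior probability ≈ 0.123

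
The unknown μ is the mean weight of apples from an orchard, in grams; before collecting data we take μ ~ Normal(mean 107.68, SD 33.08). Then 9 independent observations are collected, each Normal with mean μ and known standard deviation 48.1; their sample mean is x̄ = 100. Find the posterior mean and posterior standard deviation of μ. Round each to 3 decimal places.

Posterior mean ≈ 101.461; posterior SD ≈ 14.428

With known σ, the Normal prior is conjugate. Weight on the data is w = (n/σ²)/(n/σ² + 1/τ₀²) = 0.00389002/(0.00389002+0.00091384) = 0.80977.
Posterior mean = w·x̄ + (1−w)·μ₀ = 0.80977·100 + 0.19023·107.68 = 101.461. Posterior variance = 1/(0.00389002+0.00091384) = 208.166, so SD = 14.428.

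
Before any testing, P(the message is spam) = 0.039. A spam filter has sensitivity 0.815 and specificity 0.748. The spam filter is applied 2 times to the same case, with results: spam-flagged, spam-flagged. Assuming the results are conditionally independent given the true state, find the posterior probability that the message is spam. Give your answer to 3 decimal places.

Let H be the event that the message is spam; start with P(H) = 0.039. P('spam-flagged'|H) = 0.815, P('spam-flagged'|¬H) = 0.252.
Update on result 1 ('spam-flagged'): P(H) ← 0.815·0.0390 / (0.815·0.0390 + 0.252·0.9610) = 0.031785/0.27396 = 0.1160.
Update on result 2 ('spam-flagged'): P(H) ← 0.815·0.1160 / (0.815·0.1160 + 0.252·0.8840) = 0.094558/0.31732 = 0.2980.

Posterior P(H) ≈ 0.298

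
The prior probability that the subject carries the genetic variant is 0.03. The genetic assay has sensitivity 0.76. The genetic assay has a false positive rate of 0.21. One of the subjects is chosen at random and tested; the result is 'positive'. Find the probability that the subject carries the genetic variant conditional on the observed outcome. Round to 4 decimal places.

P(H | E) ≈ 0.1007

Let H be the event that the subject carries the genetic variant. P(H) = 0.03, so P(¬H) = 0.97. With E the 'positive' result, P(E|H) = 0.76 and P(E|¬H) = 0.21.
P(E) = 0.76·0.03 + 0.21·0.97 = 0.022800 + 0.20370 = 0.22650.
By Bayes' theorem, P(H|E) = 0.022800 / 0.22650 = 0.1007.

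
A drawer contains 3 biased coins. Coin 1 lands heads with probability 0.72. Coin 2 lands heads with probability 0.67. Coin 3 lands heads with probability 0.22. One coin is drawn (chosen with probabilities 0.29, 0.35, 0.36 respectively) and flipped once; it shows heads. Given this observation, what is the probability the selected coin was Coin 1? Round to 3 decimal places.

Posterior probability ≈ 0.400

Tabulate prior·likelihood by source: [1] prior 0.29, lik 0.72, product 0.2088; [2] prior 0.35, lik 0.67, product 0.2345; [3] prior 0.36, lik 0.22, product 0.07920.
Normalizing constant = 0.52250; the posterior for Coin 1 is its product over the sum, 0.2088/0.52250 = 0.400.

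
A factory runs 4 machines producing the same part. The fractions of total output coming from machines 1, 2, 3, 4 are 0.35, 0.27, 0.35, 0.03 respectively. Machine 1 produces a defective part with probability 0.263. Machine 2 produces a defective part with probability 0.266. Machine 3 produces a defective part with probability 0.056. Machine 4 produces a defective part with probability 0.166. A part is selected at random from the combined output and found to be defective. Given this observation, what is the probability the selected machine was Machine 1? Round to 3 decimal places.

Posterior probability ≈ 0.488

P(defective|M1) = 0.263; P(defective|M2) = 0.266; P(defective|M3) = 0.056; P(defective|M4) = 0.166.
Prior × likelihood for each source: 0.35·0.263=0.09205, 0.27·0.266=0.07182, 0.35·0.056=0.01960, 0.03·0.166=0.004980. Summing gives P(defective) = 0.18845.
P(Machine 1 | defective) = 0.09205 / 0.18845 = 0.488.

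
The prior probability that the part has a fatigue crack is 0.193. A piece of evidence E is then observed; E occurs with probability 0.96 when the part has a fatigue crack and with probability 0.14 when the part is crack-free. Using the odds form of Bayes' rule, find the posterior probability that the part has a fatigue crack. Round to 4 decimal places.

Posterior probability ≈ 0.6212

Prior odds = 0.193/(1−0.193) = 0.23916. In log-odds, ln(0.23916) = -1.4306.
Add log likelihood ratio: ln(6.8571) = 1.9253.
Posterior log-odds = 0.49466, so posterior odds = exp(0.49466) = 1.6399. Converting, P(H|E) = 1.6399/2.6399 = 0.6212.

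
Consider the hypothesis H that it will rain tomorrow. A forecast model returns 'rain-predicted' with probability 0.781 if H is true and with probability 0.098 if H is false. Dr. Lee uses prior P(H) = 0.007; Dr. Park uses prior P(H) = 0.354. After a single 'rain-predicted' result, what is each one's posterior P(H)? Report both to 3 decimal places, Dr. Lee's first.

The likelihood ratio for a 'rain-predicted' result is 0.781/0.098 = 7.9694.
Dr. Lee: prior odds 0.007/0.993 = 0.0070493; posterior odds 0.056179; posterior probability 0.053.
Dr. Park: prior odds 0.354/0.646 = 0.54799; posterior odds 4.3671; posterior probability 0.814.

Dr. Lee: 0.053; Dr. Park: 0.814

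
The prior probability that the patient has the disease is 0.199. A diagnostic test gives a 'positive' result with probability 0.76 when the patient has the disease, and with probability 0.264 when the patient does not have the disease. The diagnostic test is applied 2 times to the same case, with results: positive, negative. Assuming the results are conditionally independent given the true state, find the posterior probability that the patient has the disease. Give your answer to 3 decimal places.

With H the event that the patient has the disease, the joint likelihood of the observed sequence is P(data|H) = 0.76·0.24 = 0.18240 and P(data|¬H) = 0.264·0.736 = 0.19430.
Bayes: P(H|data) = 0.199·0.18240 / (0.199·0.18240 + 0.801·0.19430) = 0.036298/0.19194 = 0.1891.

Posterior P(H) ≈ 0.189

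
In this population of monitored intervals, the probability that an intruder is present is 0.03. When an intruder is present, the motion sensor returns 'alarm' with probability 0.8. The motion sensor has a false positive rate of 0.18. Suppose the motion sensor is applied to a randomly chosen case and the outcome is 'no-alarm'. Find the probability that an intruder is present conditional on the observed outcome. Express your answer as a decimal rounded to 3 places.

Let H be the event that an intruder is present. P(H) = 0.03, so P(¬H) = 0.97. With E the 'no-alarm' result, P(E|H) = 0.2 and P(E|¬H) = 0.82.
P(E) = 0.2·0.03 + 0.82·0.97 = 0.0060000 + 0.79540 = 0.80140.
By Bayes' theorem, P(H|E) = 0.0060000 / 0.80140 = 0.007.

P(H | E) ≈ 0.007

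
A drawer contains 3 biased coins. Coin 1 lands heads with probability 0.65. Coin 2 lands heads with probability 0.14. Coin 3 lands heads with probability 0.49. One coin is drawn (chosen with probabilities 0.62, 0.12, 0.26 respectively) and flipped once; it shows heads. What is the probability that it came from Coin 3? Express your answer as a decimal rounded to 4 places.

Posterior probability ≈ 0.2328

P(heads|C1) = 0.65; P(heads|C2) = 0.14; P(heads|C3) = 0.49.
Prior × likelihood for each source: 0.62·0.65=0.4030, 0.12·0.14=0.01680, 0.26·0.49=0.1274. Summing gives P(heads) = 0.54720.
P(Coin 3 | heads) = 0.1274 / 0.54720 = 0.2328.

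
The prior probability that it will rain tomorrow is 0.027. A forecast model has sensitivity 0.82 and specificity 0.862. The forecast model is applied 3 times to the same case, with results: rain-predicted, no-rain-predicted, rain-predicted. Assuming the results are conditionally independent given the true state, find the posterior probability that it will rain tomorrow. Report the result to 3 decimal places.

Let H be the event that it will rain tomorrow; start with P(H) = 0.027. P('rain-predicted'|H) = 0.82, P('rain-predicted'|¬H) = 0.138.
Update on result 1 ('rain-predicted'): P(H) ← 0.82·0.0270 / (0.82·0.0270 + 0.138·0.9730) = 0.022140/0.15641 = 0.1415.
Update on result 2 ('no-rain-predicted'): P(H) ← 0.18·0.1415 / (0.18·0.1415 + 0.862·0.8585) = 0.025479/0.76546 = 0.0333.
Update on result 3 ('rain-predicted'): P(H) ← 0.82·0.0333 / (0.82·0.0333 + 0.138·0.9667) = 0.027294/0.16070 = 0.1698.

Posterior P(H) ≈ 0.170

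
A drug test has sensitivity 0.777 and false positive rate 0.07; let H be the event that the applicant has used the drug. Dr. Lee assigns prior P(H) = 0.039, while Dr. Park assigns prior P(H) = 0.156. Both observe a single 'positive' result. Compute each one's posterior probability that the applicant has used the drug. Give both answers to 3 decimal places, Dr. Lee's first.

Dr. Lee: 0.311; Dr. Park: 0.672

The likelihood ratio for a 'positive' result is 0.777/0.07 = 11.100.
Dr. Lee: prior odds 0.039/0.961 = 0.040583; posterior odds 0.45047; posterior probability 0.311.
Dr. Park: prior odds 0.156/0.844 = 0.18483; posterior odds 2.0517; posterior probability 0.672.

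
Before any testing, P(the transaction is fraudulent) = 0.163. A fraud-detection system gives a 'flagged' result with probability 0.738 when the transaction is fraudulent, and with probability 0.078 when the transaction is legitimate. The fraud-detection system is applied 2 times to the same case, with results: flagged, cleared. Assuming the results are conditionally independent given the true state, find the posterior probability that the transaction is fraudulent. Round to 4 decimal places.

Posterior P(H) ≈ 0.3437

Let H be the event that the transaction is fraudulent; start with P(H) = 0.163. P('flagged'|H) = 0.738, P('flagged'|¬H) = 0.078.
Update on result 1 ('flagged'): P(H) ← 0.738·0.1630 / (0.738·0.1630 + 0.078·0.8370) = 0.12029/0.18558 = 0.6482.
Update on result 2 ('cleared'): P(H) ← 0.262·0.6482 / (0.262·0.6482 + 0.922·0.3518) = 0.16983/0.49418 = 0.3437.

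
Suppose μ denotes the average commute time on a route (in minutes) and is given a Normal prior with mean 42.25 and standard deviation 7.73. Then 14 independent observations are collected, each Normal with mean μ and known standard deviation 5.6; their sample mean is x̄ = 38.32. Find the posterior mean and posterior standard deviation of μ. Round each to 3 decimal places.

Prior precision 1/τ₀² = 1/7.73² = 0.0167356; data precision n/σ² = 14/5.6² = 0.446429.
Posterior precision = 0.0167356 + 0.446429 = 0.463164, giving posterior SD = 1/√0.463164 = 1.469.
Posterior mean = (0.0167356·42.25 + 0.446429·38.32) / 0.463164 = 38.462.

Posterior mean ≈ 38.462; posterior SD ≈ 1.469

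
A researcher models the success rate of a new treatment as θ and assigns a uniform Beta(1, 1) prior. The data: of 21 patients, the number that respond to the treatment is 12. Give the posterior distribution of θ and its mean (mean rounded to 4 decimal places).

The binomial likelihood is conjugate to the Beta prior: with 12 successes and 9 failures, the posterior is Beta(1+12, 1+9) = Beta(13, 10).
E[θ | data] = 13/(13+10) = 0.5652.

Posterior: Beta(13, 10); mean ≈ 0.5652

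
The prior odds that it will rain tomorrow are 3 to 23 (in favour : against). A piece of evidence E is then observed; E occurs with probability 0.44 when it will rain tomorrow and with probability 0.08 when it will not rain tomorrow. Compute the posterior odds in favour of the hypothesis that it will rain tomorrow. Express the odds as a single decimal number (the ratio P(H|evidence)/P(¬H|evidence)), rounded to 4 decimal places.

Prior odds = 3/23 = 0.13043.
Likelihood ratio for E = 0.44/0.08 = 5.5000.
Posterior odds = prior odds × LR = 0.71739.

Posterior odds ≈ 0.7174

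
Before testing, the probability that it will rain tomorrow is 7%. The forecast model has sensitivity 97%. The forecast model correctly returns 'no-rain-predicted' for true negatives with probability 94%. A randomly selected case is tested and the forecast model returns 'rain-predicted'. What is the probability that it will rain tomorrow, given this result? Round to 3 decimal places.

P(H | E) ≈ 0.549

Let H be the event that it will rain tomorrow. P(H) = 0.07, so P(¬H) = 0.93. With E the 'rain-predicted' result, P(E|H) = 0.97 and P(E|¬H) = 0.06.
P(E) = 0.97·0.07 + 0.06·0.93 = 0.067900 + 0.055800 = 0.12370.
By Bayes' theorem, P(H|E) = 0.067900 / 0.12370 = 0.549.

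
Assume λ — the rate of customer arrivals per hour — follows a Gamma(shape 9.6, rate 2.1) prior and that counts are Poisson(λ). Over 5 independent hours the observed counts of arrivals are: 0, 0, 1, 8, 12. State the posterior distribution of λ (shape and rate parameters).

Posterior: Gamma(shape=30.6, rate=7.1)

Total count ∑xᵢ = 21 over n = 5 hours.
Gamma is conjugate to the Poisson likelihood: posterior is Gamma(shape = 9.6+21 = 30.6, rate = 2.1+5 = 7.1).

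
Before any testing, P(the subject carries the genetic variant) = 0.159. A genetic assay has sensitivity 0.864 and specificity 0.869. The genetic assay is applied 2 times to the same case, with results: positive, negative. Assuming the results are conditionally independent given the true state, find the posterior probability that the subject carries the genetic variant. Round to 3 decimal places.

Let H be the event that the subject carries the genetic variant; start with P(H) = 0.159. P('positive'|H) = 0.864, P('positive'|¬H) = 0.131.
Update on result 1 ('positive'): P(H) ← 0.864·0.1590 / (0.864·0.1590 + 0.131·0.8410) = 0.13738/0.24755 = 0.5549.
Update on result 2 ('negative'): P(H) ← 0.136·0.5549 / (0.136·0.5549 + 0.869·0.4451) = 0.075473/0.46222 = 0.1633.

Posterior P(H) ≈ 0.163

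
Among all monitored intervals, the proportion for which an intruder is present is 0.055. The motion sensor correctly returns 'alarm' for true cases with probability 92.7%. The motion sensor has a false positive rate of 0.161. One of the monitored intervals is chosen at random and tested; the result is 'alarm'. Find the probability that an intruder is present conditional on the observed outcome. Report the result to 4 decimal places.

P(H | E) ≈ 0.2510

Let H be the event that an intruder is present. P(H) = 0.055, so P(¬H) = 0.945. With E the 'alarm' result, P(E|H) = 0.927 and P(E|¬H) = 0.161.
P(E) = 0.927·0.055 + 0.161·0.945 = 0.050985 + 0.15215 = 0.20313.
By Bayes' theorem, P(H|E) = 0.050985 / 0.20313 = 0.2510.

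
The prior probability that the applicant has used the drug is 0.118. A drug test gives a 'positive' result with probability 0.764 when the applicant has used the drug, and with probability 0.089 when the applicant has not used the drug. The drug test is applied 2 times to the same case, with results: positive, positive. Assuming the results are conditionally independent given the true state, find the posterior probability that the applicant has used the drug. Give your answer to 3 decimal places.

Let H be the event that the applicant has used the drug; start with P(H) = 0.118. P('positive'|H) = 0.764, P('positive'|¬H) = 0.089.
Update on result 1 ('positive'): P(H) ← 0.764·0.1180 / (0.764·0.1180 + 0.089·0.8820) = 0.090152/0.16865 = 0.5346.
Update on result 2 ('positive'): P(H) ← 0.764·0.5346 / (0.764·0.5346 + 0.089·0.4654) = 0.40840/0.44982 = 0.9079.

Posterior P(H) ≈ 0.908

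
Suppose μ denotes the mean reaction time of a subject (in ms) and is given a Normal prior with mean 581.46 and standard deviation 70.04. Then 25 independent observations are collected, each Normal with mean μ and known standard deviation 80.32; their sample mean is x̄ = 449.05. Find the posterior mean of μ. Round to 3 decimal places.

Posterior mean ≈ 455.667

With known σ, the Normal prior is conjugate. Weight on the data is w = (n/σ²)/(n/σ² + 1/τ₀²) = 0.00387519/(0.00387519+0.00020385) = 0.95003.
Posterior mean = w·x̄ + (1−w)·μ₀ = 0.95003·449.05 + 0.049975·581.46 = 455.667.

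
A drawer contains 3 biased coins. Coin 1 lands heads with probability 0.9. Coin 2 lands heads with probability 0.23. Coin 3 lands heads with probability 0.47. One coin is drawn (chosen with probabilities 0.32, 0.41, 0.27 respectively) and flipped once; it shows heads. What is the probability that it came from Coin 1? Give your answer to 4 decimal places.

Posterior probability ≈ 0.5656

Tabulate prior·likelihood by source: [1] prior 0.32, lik 0.9, product 0.2880; [2] prior 0.41, lik 0.23, product 0.09430; [3] prior 0.27, lik 0.47, product 0.1269.
Normalizing constant = 0.50920; the posterior for Coin 1 is its product over the sum, 0.2880/0.50920 = 0.5656.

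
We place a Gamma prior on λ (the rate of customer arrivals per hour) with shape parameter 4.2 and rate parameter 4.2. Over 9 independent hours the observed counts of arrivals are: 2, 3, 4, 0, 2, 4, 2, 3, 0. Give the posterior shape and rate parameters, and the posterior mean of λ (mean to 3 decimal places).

Posterior: Gamma(shape=24.2, rate=13.2); mean ≈ 1.833

The Poisson likelihood adds the total count to the shape and the number of exposure periods to the rate. Here ∑xᵢ = 20 and n = 9, so shape 4.2→24.2 and rate 4.2→13.2.
Posterior mean = shape/rate = 24.2/13.2 = 1.833.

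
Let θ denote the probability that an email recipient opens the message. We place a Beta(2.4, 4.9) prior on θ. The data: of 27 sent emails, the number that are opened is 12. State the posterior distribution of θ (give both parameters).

Posterior: Beta(14.4, 19.9)

Observing 12 successes and 15 failures updates Beta(2.4, 4.9) by adding the success and failure counts to the two shape parameters: α = 2.4+12 = 14.4, β = 4.9+15 = 19.9.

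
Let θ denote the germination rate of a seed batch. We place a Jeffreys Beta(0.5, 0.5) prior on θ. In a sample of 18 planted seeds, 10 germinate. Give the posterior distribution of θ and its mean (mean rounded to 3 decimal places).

The binomial likelihood is conjugate to the Beta prior: with 10 successes and 8 failures, the posterior is Beta(0.5+10, 0.5+8) = Beta(10.5, 8.5).
E[θ | data] = 10.5/(10.5+8.5) = 0.553.

Posterior: Beta(10.5, 8.5); mean ≈ 0.553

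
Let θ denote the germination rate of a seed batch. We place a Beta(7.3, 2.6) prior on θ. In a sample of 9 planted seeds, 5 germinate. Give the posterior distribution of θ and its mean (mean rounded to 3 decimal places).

Observing 5 successes and 4 failures updates Beta(7.3, 2.6) by adding the success and failure counts to the two shape parameters: α = 7.3+5 = 12.3, β = 2.6+4 = 6.6.
E[θ | data] = 12.3/(12.3+6.6) = 0.651.

Posterior: Beta(12.3, 6.6); mean ≈ 0.651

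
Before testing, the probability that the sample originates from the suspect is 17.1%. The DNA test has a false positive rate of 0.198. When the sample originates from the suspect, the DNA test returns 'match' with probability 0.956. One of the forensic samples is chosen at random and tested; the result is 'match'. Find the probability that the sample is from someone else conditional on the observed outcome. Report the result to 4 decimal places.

Let H be the event that the sample originates from the suspect. P(H) = 0.171, so P(¬H) = 0.829. With E the 'match' result, P(E|H) = 0.956 and P(E|¬H) = 0.198.
P(E) = 0.956·0.171 + 0.198·0.829 = 0.16348 + 0.16414 = 0.32762.
By Bayes' theorem, P(H|E) = 0.16348 / 0.32762 = 0.4990. Hence P(¬H|E) = 1 − 0.4990 = 0.5010.

P(¬H | E) ≈ 0.5010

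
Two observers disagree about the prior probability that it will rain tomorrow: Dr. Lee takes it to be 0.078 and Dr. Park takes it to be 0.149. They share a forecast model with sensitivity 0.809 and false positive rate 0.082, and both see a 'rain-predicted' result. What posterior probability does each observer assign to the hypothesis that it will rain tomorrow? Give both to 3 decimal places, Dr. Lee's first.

The likelihood ratio for a 'rain-predicted' result is 0.809/0.082 = 9.8659.
Dr. Lee: prior odds 0.078/0.922 = 0.084599; posterior odds 0.83464; posterior probability 0.455.
Dr. Park: prior odds 0.149/0.851 = 0.17509; posterior odds 1.7274; posterior probability 0.633.

Dr. Lee: 0.455; Dr. Park: 0.633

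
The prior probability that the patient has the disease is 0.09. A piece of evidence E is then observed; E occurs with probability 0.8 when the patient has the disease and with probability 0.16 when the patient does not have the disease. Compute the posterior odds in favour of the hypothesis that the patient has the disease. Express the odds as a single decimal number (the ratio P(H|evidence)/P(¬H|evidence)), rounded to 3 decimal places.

Prior odds = 0.09/(1−0.09) = 0.098901. In log-odds, ln(0.098901) = -2.3136.
Add log likelihood ratio: ln(5.0000) = 1.6094.
Posterior log-odds = -0.70420, so posterior odds = exp(-0.70420) = 0.49451.

Posterior odds ≈ 0.495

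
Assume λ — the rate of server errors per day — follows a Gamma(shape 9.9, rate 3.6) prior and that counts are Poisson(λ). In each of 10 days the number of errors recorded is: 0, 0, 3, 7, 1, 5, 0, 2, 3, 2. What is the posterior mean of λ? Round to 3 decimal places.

Total count ∑xᵢ = 23 over n = 10 days.
Gamma is conjugate to the Poisson likelihood: posterior is Gamma(shape = 9.9+23 = 32.9, rate = 3.6+10 = 13.6).
Posterior mean = shape/rate = 32.9/13.6 = 2.419.

Posterior mean ≈ 2.419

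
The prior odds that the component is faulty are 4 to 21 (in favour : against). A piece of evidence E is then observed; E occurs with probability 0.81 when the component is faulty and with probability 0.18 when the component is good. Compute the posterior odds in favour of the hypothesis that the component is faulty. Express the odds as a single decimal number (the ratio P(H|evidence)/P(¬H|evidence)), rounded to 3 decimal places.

Prior odds = 4/21 = 0.19048.
Likelihood ratio for E = 0.81/0.18 = 4.5000.
Posterior odds = prior odds × LR = 0.85714.

Posterior odds ≈ 0.857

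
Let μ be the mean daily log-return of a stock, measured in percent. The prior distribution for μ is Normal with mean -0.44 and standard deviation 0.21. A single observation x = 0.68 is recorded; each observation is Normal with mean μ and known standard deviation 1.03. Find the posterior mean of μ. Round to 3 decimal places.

Posterior mean ≈ -0.395

With known σ, the Normal prior is conjugate. Weight on the data is w = (n/σ²)/(n/σ² + 1/τ₀²) = 0.942596/(0.942596+22.6757) = 0.039910.
Posterior mean = w·x̄ + (1−w)·μ₀ = 0.039910·0.68 + 0.96009·-0.44 = -0.395.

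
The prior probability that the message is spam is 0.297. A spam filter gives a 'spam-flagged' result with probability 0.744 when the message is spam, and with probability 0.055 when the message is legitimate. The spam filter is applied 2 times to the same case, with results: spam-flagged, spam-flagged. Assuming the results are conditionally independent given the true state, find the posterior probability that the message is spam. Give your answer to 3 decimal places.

With H the event that the message is spam, the joint likelihood of the observed sequence is P(data|H) = 0.744·0.744 = 0.55354 and P(data|¬H) = 0.055·0.055 = 0.0030250.
Bayes: P(H|data) = 0.297·0.55354 / (0.297·0.55354 + 0.703·0.0030250) = 0.16440/0.16653 = 0.9872.

Posterior P(H) ≈ 0.987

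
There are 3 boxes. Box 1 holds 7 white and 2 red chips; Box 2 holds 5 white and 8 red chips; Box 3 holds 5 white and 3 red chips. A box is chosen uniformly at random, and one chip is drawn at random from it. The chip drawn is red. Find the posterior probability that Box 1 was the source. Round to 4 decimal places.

Posterior probability ≈ 0.1833

Tabulate prior·likelihood by source: [1] prior 0.333333, lik 0.2222, product 0.07407; [2] prior 0.333333, lik 0.6154, product 0.2051; [3] prior 0.333333, lik 0.375, product 0.1250.
Normalizing constant = 0.40420; the posterior for Box 1 is its product over the sum, 0.07407/0.40420 = 0.1833.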